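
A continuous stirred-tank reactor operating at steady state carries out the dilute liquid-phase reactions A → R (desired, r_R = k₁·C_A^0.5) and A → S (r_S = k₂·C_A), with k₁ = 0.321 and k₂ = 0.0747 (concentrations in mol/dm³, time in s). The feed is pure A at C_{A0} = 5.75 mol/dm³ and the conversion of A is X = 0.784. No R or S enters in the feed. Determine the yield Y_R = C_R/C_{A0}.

0.623

Exit C_A = C_{A0}(1−X) = 5.75×0.216 = 1.242 mol/dm³.
A CSTR operates uniformly at the exit composition, giving r_R = 0.3577 and r_S = 0.09278 (each k·C_A^n at C_A = 1.242).
Fraction of consumed A going to R: r_R/(r_R+r_S) = 0.7941.
C_R = 0.7941·C_{A0}·X = 0.7941×5.75×0.784 = 3.58 mol/dm³; Y_R = C_R/C_{A0} = 0.623.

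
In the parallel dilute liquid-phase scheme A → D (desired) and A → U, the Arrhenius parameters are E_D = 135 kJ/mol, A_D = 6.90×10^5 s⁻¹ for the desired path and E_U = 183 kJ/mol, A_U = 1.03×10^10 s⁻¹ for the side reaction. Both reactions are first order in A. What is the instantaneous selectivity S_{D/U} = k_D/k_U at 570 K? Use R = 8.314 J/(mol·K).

1.68

k_D/k_U = (A_D/A_U)·exp[−(E_D−E_U)/(RT)] = (A_D/A_U)·exp[(E_U−E_D)/(RT)].
(E_U−E_D)/(RT) = (183−135)×10³/(8.314×570) = 48000/4739 = 10.13.
k_D/k_U = (6.90×10^5/1.03×10^10)·exp(10.13) = 6.699×10^-5 × 25053 = 1.68.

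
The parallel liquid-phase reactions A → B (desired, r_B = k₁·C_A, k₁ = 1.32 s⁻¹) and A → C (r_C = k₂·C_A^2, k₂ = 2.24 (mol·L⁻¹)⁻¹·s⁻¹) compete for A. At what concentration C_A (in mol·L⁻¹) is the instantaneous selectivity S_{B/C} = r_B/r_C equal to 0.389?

1.51 mol·L⁻¹

S_{B/C} = (k₁/k₂)·C_A⁻¹ ⇒ C_A = (S·k₂/k₁)^(-1).
= (0.389×2.24/1.32)^(-1) = (0.6601)^(-1) = 1.51 mol·L⁻¹.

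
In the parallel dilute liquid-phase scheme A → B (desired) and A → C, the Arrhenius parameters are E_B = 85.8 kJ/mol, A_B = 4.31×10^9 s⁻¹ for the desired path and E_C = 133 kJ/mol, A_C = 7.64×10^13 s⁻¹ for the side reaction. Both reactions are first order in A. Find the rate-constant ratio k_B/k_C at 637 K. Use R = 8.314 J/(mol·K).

k_B/k_C = (A_B/A_C)·exp[−(E_B−E_C)/(RT)] = (A_B/A_C)·exp[(E_C−E_B)/(RT)].
(E_C−E_B)/(RT) = (133−85.8)×10³/(8.314×637) = 47200/5296 = 8.912.
k_B/k_C = (4.31×10^9/7.64×10^13)·exp(8.912) = 5.641×10^-5 × 7423 = 0.419.

0.419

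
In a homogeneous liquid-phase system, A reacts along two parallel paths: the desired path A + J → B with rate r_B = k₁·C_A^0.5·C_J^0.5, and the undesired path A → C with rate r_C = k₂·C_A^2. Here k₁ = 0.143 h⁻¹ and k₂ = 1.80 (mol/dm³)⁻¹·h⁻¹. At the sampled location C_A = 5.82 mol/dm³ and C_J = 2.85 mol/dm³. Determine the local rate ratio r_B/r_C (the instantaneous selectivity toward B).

0.00955

S_{B/C} = r_B/r_C = (k₁·C_A^0.5·C_J^0.5)/(k₂·C_A^2) = (k₁/k₂)·C_A^-1.5·C_J^0.5.
= (0.143×5.820^0.5×2.850^0.5) / (1.80×5.820^2) = 0.5824/60.97 = 0.00955.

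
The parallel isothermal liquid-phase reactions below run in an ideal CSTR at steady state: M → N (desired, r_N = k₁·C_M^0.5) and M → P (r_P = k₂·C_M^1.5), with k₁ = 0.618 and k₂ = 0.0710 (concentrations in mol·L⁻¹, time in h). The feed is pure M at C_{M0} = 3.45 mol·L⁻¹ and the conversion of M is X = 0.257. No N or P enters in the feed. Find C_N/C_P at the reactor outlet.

3.40

Exit C_M = C_{M0}(1−X) = 3.45×0.743 = 2.563 mol·L⁻¹.
Rates in a CSTR are evaluated at the outlet concentration: r_N = 0.618×2.563^0.5 = 0.9894, r_P = 0.0710×2.563^1.5 = 0.2914.
Overall selectivity = C_N/C_P = r_Nτ/(r_Pτ) = r_N/r_P = 3.40.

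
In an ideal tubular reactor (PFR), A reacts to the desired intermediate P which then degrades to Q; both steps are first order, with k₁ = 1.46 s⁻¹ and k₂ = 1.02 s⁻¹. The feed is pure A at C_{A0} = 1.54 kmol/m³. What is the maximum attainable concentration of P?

At the optimum, C_{P,max}/C_{A0} = (k₁/k₂)^[k₂/(k₂−k₁)].
= (1.46/1.02)^(1.02/(1.02−1.46)) = (1.431)^(-2.318) = 0.4354.
C_{P,max} = 0.4354×1.54 = 0.671 kmol/m³.

0.671 kmol/m³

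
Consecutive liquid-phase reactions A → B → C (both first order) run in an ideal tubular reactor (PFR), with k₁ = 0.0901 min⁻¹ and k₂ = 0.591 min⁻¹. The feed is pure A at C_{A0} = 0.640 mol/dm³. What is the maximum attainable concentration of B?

Evaluating C_B at τ_opt = ln(k₂/k₁)/(k₂−k₁) gives C_{B,max}/C_{A0} = (k₁/k₂)^[k₂/(k₂−k₁)].
= (0.0901/0.591)^(0.591/(0.591−0.0901)) = (0.1525)^(1.180) = 0.1087.
C_{B,max} = 0.1087×0.640 = 0.0696 mol/dm³.

0.0696 mol/dm³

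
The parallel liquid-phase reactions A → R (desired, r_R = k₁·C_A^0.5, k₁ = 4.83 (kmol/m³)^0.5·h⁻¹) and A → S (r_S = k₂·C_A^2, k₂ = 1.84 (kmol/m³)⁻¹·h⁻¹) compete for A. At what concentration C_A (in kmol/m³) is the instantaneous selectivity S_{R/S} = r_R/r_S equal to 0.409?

S_{R/S} = (k₁/k₂)·C_A^-1.5 ⇒ C_A = (S·k₂/k₁)^(1/(-1.5)).
= (0.409×1.84/4.83)^(-0.6667) = (0.1558)^(-0.6667) = 3.45 kmol/m³.

3.45 kmol/m³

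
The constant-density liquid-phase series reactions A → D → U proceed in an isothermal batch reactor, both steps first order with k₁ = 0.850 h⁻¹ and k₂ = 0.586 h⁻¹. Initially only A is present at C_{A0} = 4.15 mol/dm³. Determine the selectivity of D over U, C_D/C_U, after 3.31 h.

The intermediate concentration in a first-order A→B→C sequence is C_D = k₁C_{A0}(e^(−k₁t) − e^(−k₂t))/(k₂−k₁).
e^(−k₁t) = e^(−0.850×3.31) = e^(−2.813) = 0.05999; e^(−k₂t) = e^(−1.940) = 0.1438.
C_D = 0.850×4.15/(0.586−0.850) × (0.05999−0.1438) = (-13.36)×(-0.08376) = 1.119 mol/dm³.
C_A = C_{A0}e^(−k₁t) = 0.2490 mol/dm³, so C_U = C_{A0}−C_A−C_D = 2.782 mol/dm³; C_D/C_U = 0.402.

0.402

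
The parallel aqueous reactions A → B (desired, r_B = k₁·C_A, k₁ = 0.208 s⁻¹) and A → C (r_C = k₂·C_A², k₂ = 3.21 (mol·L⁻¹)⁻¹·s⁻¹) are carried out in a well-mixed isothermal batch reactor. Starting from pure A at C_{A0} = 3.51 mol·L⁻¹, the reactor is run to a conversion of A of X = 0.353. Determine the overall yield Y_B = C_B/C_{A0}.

0.00786

C_A = C_{A0}(1−X) = 2.271 mol·L⁻¹.
Along a PFR/batch, dC_B/dC_A = −r_B/(r_B+r_C) = −k₁/(k₁+k₂·C_A).
Integrating from C_{A0} to C_A: C_B = (0.208/3.21)·ln[(0.208+3.21·3.51)/(0.208+3.21·2.27)] = 0.06480·ln(11.48/7.498) = 0.02758 mol·L⁻¹.
Y_B = C_B/C_{A0} = 0.02758/3.51 = 0.00786.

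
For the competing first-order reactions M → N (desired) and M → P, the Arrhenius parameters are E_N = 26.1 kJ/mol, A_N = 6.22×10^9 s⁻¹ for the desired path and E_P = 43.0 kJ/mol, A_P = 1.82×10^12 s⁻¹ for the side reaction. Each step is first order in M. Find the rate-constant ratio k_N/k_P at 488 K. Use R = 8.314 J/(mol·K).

k_N/k_P = (A_N/A_P)·exp[−(E_N−E_P)/(RT)] = (A_N/A_P)·exp[(E_P−E_N)/(RT)].
(E_P−E_N)/(RT) = (43.0−26.1)×10³/(8.314×488) = 16900/4057 = 4.165.
k_N/k_P = (6.22×10^9/1.82×10^12)·exp(4.165) = 0.003418 × 64.42 = 0.220.
Since E_N < E_P, lowering the temperature improves selectivity toward N.

0.220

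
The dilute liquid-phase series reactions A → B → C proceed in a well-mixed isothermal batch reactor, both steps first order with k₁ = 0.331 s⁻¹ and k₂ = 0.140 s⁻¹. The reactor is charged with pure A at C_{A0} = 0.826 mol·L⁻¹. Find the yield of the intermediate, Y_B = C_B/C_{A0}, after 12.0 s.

The intermediate concentration in a first-order A→B→C sequence is C_B = k₁C_{A0}(e^(−k₁t) − e^(−k₂t))/(k₂−k₁).
e^(−k₁t) = e^(−0.331×12.0) = e^(−3.972) = 0.01884; e^(−k₂t) = e^(−1.680) = 0.1864.
C_B = 0.331×0.826/(0.140−0.331) × (0.01884−0.1864) = (-1.431)×(-0.1675) = 0.2398 mol·L⁻¹.
Y_B = C_B/C_{A0} = 0.2398/0.826 = 0.290.

0.290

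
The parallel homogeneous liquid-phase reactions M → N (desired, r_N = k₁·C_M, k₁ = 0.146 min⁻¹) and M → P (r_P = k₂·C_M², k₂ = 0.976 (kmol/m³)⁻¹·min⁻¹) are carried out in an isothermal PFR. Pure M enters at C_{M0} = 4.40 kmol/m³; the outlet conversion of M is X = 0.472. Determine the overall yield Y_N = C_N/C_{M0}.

C_M = C_{M0}(1−X) = 2.323 kmol/m³.
Along a PFR/batch, dC_N/dC_M = −r_N/(r_N+r_P) = −k₁/(k₁+k₂·C_M).
Integrating from C_{M0} to C_M: C_N = (0.146/0.976)·ln[(0.146+0.976·4.40)/(0.146+0.976·2.32)] = 0.1496·ln(4.440/2.413) = 0.09120 kmol/m³.
Y_N = C_N/C_{M0} = 0.09120/4.40 = 0.0207.

0.0207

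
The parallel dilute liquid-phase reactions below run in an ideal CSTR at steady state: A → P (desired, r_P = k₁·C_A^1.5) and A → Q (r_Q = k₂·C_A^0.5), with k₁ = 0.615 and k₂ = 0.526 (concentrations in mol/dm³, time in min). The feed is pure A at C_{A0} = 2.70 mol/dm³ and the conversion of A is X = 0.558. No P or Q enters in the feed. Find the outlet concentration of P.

0.878 mol/dm³

Exit C_A = C_{A0}(1−X) = 2.70×0.442 = 1.193 mol/dm³.
Rates in a CSTR are evaluated at the outlet concentration: r_P = 0.615×1.193^1.5 = 0.8018, r_Q = 0.526×1.193^0.5 = 0.5746.
Fraction of consumed A going to P: r_P/(r_P+r_Q) = 0.5825.
C_P = 0.5825·C_{A0}·X = 0.5825×2.70×0.558 = 0.878 mol/dm³.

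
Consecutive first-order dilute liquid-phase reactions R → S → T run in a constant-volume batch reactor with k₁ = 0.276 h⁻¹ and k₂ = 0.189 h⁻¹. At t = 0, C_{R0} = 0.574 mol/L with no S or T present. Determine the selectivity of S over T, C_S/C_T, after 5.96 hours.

Solving the coupled first-order balances gives C_S(t) = [k₁/(k₂−k₁)]·C_{R0}·(e^(−k₁t) − e^(−k₂t)).
e^(−k₁t) = e^(−0.276×5.96) = e^(−1.645) = 0.1930; e^(−k₂t) = e^(−1.126) = 0.3242.
C_S = 0.276×0.574/(0.189−0.276) × (0.1930−0.3242) = (-1.821)×(-0.1312) = 0.2388 mol/L.
C_R = C_{R0}e^(−k₁t) = 0.1108 mol/L, so C_T = C_{R0}−C_R−C_S = 0.2244 mol/L; C_S/C_T = 1.06.

1.06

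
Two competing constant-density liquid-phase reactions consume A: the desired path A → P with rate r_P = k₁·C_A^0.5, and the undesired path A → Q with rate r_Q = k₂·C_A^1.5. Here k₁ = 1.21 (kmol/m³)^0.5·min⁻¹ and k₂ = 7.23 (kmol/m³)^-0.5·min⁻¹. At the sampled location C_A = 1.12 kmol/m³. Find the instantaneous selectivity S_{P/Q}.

S_{P/Q} = r_P/r_Q = (k₁·C_A^0.5)/(k₂·C_A^1.5) = (k₁/k₂)·C_A⁻¹.
= (1.21×1.120^0.5) / (7.23×1.120^1.5) = 1.281/8.570 = 0.149.
The undesired path is higher order in A, so low C_A (CSTR or dilute feed) favours P.

0.149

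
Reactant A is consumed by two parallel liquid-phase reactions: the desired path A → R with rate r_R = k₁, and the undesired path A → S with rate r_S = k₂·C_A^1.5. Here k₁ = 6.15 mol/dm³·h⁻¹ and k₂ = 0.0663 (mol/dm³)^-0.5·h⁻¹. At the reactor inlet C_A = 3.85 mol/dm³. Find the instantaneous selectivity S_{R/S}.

12.3

S_{R/S} = r_R/r_S = (k₁)/(k₂·C_A^1.5) = (k₁/k₂)·C_A^-1.5.
= (6.15) / (0.0663×3.850^1.5) = 6.150/0.5008 = 12.3.
The undesired path is higher order in A, so low C_A (CSTR or dilute feed) favours R.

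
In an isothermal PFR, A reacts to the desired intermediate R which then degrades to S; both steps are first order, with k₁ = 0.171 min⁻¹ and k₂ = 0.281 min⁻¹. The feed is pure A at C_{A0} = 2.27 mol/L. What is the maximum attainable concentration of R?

Evaluating C_R at τ_opt = ln(k₂/k₁)/(k₂−k₁) gives C_{R,max}/C_{A0} = (k₁/k₂)^[k₂/(k₂−k₁)].
= (0.171/0.281)^(0.281/(0.281−0.171)) = (0.6085)^(2.555) = 0.2812.
C_{R,max} = 0.2812×2.27 = 0.638 mol/L.

0.638 mol/L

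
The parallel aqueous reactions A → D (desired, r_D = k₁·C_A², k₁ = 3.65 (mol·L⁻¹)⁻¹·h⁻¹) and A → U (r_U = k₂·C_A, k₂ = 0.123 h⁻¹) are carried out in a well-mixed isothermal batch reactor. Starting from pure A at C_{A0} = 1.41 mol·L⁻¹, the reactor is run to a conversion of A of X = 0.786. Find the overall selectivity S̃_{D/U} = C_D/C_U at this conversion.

C_A = C_{A0}(1−X) = 0.3017 mol·L⁻¹.
Along a PFR/batch, dC_U/dC_A = −r_U/(r_D+r_U) = −k₂/(k₂+k₁·C_A).
Integrating from C_{A0} to C_A: C_U = (0.123/3.65)·ln[(0.123+3.65·1.41)/(0.123+3.65·0.302)] = 0.03370·ln(5.269/1.224) = 0.04918 mol·L⁻¹.
Then C_D = (C_{A0}−C_A) − C_U = 1.108 − 0.04918 = 1.059 mol·L⁻¹.
S̃_{D/U} = C_D/C_U = 1.059/0.04918 = 21.5.

21.5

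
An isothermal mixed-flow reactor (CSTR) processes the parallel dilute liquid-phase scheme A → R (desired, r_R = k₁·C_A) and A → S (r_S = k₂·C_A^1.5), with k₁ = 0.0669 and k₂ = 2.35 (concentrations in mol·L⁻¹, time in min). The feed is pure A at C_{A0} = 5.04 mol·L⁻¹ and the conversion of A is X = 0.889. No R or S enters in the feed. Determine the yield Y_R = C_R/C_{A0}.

0.0326

Exit C_A = C_{A0}(1−X) = 5.04×0.111 = 0.5594 mol·L⁻¹.
In a CSTR the entire volume is at exit conditions, so r_R = 0.0669×0.5594 = 0.03743 and r_S = 2.35×0.5594^1.5 = 0.9833.
Fraction of consumed A going to R: r_R/(r_R+r_S) = 0.03667.
C_R = 0.03667·C_{A0}·X = 0.03667×5.04×0.889 = 0.164 mol·L⁻¹; Y_R = C_R/C_{A0} = 0.0326.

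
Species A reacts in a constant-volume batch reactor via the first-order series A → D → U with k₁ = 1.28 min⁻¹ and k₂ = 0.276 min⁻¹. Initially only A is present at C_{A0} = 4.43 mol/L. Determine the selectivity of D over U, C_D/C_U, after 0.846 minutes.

Solving the coupled first-order balances gives C_D(t) = [k₁/(k₂−k₁)]·C_{A0}·(e^(−k₁t) − e^(−k₂t)).
e^(−k₁t) = e^(−1.28×0.846) = e^(−1.083) = 0.3386; e^(−k₂t) = e^(−0.2335) = 0.7918.
C_D = 1.28×4.43/(0.276−1.28) × (0.3386−0.7918) = (-5.648)×(-0.4531) = 2.559 mol/L.
C_A = C_{A0}e^(−k₁t) = 1.500 mol/L, so C_U = C_{A0}−C_A−C_D = 0.3707 mol/L; C_D/C_U = 6.90.

6.90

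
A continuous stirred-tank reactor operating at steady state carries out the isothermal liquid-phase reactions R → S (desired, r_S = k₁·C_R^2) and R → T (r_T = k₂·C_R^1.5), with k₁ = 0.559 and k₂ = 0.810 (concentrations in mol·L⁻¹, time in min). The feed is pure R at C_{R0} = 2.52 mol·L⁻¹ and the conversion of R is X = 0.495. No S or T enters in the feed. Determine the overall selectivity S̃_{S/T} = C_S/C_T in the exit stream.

Exit C_R = C_{R0}(1−X) = 2.52×0.505 = 1.273 mol·L⁻¹.
In a CSTR the entire volume is at exit conditions, so r_S = 0.559×1.273^2 = 0.9053 and r_T = 0.810×1.273^1.5 = 1.163.
Overall selectivity = C_S/C_T = r_Sτ/(r_Tτ) = r_S/r_T = 0.779.

0.779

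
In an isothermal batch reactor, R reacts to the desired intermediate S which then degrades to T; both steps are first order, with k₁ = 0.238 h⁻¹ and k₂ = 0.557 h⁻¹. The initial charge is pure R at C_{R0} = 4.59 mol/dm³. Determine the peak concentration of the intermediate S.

1.04 mol/dm³

For a first-order series the maximum intermediate yield is C_{S,max}/C_{R0} = (k₁/k₂)^[k₂/(k₂−k₁)].
= (0.238/0.557)^(0.557/(0.557−0.238)) = (0.4273)^(1.746) = 0.2266.
C_{S,max} = 0.2266×4.59 = 1.04 mol/dm³.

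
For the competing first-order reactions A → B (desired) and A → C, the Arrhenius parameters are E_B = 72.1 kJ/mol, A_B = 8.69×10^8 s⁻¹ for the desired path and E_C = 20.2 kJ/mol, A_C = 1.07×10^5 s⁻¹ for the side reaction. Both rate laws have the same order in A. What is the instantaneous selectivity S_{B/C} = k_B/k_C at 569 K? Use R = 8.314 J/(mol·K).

0.140

k_B/k_C = (A_B/A_C)·exp[−(E_B−E_C)/(RT)] = (A_B/A_C)·exp[(E_C−E_B)/(RT)].
(E_C−E_B)/(RT) = (20.2−72.1)×10³/(8.314×569) = -51900/4731 = -10.97.
k_B/k_C = (8.69×10^8/1.07×10^5)·exp(-10.97) = 8121 × 1.719×10^-5 = 0.140.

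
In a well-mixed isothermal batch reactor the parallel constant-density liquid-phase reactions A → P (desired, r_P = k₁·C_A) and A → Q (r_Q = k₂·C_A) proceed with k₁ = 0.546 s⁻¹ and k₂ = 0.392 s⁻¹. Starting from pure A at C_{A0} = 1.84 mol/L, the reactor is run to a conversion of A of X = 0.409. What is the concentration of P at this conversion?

0.438 mol/L

C_A = C_{A0}(1−X) = 1.087 mol/L.
Both paths are first order in A, so the instantaneous fraction to P is constant: dC_P/d(−C_A) = k₁/(k₁+k₂) = 0.5821.
C_P = 0.5821·(C_{A0}−C_A) = 0.5821×0.7526 = 0.438 mol/L.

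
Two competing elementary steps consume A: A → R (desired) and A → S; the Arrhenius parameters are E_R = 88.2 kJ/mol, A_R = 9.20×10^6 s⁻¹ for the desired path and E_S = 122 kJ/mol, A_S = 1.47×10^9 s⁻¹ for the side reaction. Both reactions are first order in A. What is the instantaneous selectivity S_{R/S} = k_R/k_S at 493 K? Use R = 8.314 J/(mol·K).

Since both paths have the same order in A, the concentration cancels and S_{R/S} = k_R/k_S = (A_R/A_S)·exp[(E_S−E_R)/(RT)].
(E_S−E_R)/(RT) = (122−88.2)×10³/(8.314×493) = 33800/4099 = 8.246.
k_R/k_S = (9.20×10^6/1.47×10^9)·exp(8.246) = 0.006259 × 3814 = 23.9.

23.9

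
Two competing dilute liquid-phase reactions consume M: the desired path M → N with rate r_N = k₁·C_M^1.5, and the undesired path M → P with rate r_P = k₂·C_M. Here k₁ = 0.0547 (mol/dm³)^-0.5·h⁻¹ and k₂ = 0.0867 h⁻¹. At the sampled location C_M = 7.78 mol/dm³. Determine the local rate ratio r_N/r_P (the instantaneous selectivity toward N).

1.76

S_{N/P} = r_N/r_P = (k₁·C_M^1.5)/(k₂·C_M) = (k₁/k₂)·C_M^0.5.
= (0.0547×7.780^1.5) / (0.0867×7.780) = 1.187/0.6745 = 1.76.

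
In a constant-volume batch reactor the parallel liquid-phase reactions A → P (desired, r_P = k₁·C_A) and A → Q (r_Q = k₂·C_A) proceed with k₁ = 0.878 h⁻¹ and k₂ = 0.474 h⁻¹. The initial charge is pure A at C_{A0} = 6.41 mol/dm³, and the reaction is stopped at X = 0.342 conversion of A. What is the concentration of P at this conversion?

C_A = C_{A0}(1−X) = 4.218 mol/dm³.
Both paths are first order in A, so the instantaneous fraction to P is constant: dC_P/d(−C_A) = k₁/(k₁+k₂) = 0.6494.
C_P = 0.6494·(C_{A0}−C_A) = 0.6494×2.192 = 1.42 mol/dm³.

1.42 mol/dm³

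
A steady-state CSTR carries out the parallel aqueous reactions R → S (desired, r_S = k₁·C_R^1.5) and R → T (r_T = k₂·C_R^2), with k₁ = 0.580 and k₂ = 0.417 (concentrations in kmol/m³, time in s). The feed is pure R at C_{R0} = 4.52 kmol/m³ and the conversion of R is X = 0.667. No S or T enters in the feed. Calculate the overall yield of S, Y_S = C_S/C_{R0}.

Exit C_R = C_{R0}(1−X) = 4.52×0.333 = 1.505 kmol/m³.
In a CSTR the entire volume is at exit conditions, so r_S = 0.580×1.505^1.5 = 1.071 and r_T = 0.417×1.505^2 = 0.9447.
Fraction of consumed R going to S: r_S/(r_S+r_T) = 0.5313.
C_S = 0.5313·C_{R0}·X = 0.5313×4.52×0.667 = 1.60 kmol/m³; Y_S = C_S/C_{R0} = 0.354.

0.354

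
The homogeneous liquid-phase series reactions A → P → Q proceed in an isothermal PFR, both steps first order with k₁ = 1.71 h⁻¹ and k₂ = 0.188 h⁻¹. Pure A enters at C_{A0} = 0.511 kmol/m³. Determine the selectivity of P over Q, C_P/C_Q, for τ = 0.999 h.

The intermediate concentration in a first-order A→B→C sequence is C_P = k₁C_{A0}(e^(−k₁τ) − e^(−k₂τ))/(k₂−k₁).
e^(−k₁τ) = e^(−1.71×0.999) = e^(−1.708) = 0.1812; e^(−k₂τ) = e^(−0.1878) = 0.8288.
C_P = 1.71×0.511/(0.188−1.71) × (0.1812−0.8288) = (-0.5741)×(-0.6476) = 0.3718 kmol/m³.
C_A = C_{A0}e^(−k₁τ) = 0.09258 kmol/m³, so C_Q = C_{A0}−C_A−C_P = 0.04662 kmol/m³; C_P/C_Q = 7.97.

7.97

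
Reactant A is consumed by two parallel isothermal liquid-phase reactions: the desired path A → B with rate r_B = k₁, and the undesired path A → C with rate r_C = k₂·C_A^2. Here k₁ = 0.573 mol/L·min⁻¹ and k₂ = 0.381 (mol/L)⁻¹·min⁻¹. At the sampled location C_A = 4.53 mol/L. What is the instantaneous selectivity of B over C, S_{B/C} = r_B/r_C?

S_{B/C} = r_B/r_C = (k₁)/(k₂·C_A^2) = (k₁/k₂)·C_A^-2.
= (0.573) / (0.381×4.530^2) = 0.5730/7.818 = 0.0733.

0.0733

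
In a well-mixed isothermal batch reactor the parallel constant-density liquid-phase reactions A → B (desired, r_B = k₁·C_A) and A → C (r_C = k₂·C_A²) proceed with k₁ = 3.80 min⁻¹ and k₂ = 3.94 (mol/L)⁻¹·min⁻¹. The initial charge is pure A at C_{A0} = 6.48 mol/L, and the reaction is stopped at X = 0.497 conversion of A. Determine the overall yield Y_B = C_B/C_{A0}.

0.0843

C_A = C_{A0}(1−X) = 3.259 mol/L.
Along a PFR/batch, dC_B/dC_A = −r_B/(r_B+r_C) = −k₁/(k₁+k₂·C_A).
Integrating from C_{A0} to C_A: C_B = (3.80/3.94)·ln[(3.80+3.94·6.48)/(3.80+3.94·3.26)] = 0.9645·ln(29.33/16.64) = 0.5466 mol/L.
Y_B = C_B/C_{A0} = 0.5466/6.48 = 0.0843.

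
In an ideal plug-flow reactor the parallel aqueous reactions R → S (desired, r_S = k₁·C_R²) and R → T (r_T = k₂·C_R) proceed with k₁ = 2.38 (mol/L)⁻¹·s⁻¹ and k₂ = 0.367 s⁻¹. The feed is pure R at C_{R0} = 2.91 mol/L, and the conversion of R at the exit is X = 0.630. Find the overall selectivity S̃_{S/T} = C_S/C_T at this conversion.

12.0

C_R = C_{R0}(1−X) = 1.077 mol/L.
Along a PFR/batch, dC_T/dC_R = −r_T/(r_S+r_T) = −k₂/(k₂+k₁·C_R).
Integrating from C_{R0} to C_R: C_T = (0.367/2.38)·ln[(0.367+2.38·2.91)/(0.367+2.38·1.08)] = 0.1542·ln(7.293/2.930) = 0.1406 mol/L.
Then C_S = (C_{R0}−C_R) − C_T = 1.833 − 0.1406 = 1.693 mol/L.
S̃_{S/T} = C_S/C_T = 1.693/0.1406 = 12.0.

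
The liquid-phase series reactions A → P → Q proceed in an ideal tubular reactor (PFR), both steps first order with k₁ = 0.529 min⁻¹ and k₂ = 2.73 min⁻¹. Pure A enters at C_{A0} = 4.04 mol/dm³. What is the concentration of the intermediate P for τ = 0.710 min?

0.527 mol/dm³

For first-order series with pure A initially, C_P(τ) = k₁C_{A0}/(k₂−k₁)·(e^(−k₁τ) − e^(−k₂τ)).
e^(−k₁τ) = e^(−0.529×0.710) = e^(−0.3756) = 0.6869; e^(−k₂τ) = e^(−1.938) = 0.1439.
C_P = 0.529×4.04/(2.73−0.529) × (0.6869−0.1439) = 0.9710×0.5429 = 0.5272 mol/dm³.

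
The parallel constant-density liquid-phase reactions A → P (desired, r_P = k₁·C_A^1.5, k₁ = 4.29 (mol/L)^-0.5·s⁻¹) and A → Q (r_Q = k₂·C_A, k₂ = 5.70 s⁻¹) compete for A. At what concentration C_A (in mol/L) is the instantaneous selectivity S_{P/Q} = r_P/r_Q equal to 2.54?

11.4 mol/L

S_{P/Q} = (k₁/k₂)·C_A^0.5 ⇒ C_A = (S·k₂/k₁)^(2).
= (2.54×5.70/4.29)^(2) = (3.375)^(2) = 11.4 mol/L.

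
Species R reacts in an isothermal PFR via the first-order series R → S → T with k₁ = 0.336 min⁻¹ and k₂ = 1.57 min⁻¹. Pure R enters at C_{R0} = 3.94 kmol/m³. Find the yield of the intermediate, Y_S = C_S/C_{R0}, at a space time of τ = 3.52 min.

0.0824

Solving the coupled first-order balances gives C_S(τ) = [k₁/(k₂−k₁)]·C_{R0}·(e^(−k₁τ) − e^(−k₂τ)).
e^(−k₁τ) = e^(−0.336×3.52) = e^(−1.183) = 0.3064; e^(−k₂τ) = e^(−5.526) = 0.003980.
C_S = 0.336×3.94/(1.57−0.336) × (0.3064−0.003980) = 1.073×0.3025 = 0.3245 kmol/m³.
Y_S = C_S/C_{R0} = 0.3245/3.94 = 0.0824.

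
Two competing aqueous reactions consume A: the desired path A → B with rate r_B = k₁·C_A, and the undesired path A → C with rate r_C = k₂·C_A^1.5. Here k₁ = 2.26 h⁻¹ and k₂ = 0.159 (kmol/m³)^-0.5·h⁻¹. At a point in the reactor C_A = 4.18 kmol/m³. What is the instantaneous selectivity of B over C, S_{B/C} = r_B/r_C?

6.95

S_{B/C} = r_B/r_C = (k₁·C_A)/(k₂·C_A^1.5) = (k₁/k₂)·C_A^-0.5.
= (2.26×4.180) / (0.159×4.180^1.5) = 9.447/1.359 = 6.95.
The undesired path is higher order in A, so low C_A (CSTR or dilute feed) favours B.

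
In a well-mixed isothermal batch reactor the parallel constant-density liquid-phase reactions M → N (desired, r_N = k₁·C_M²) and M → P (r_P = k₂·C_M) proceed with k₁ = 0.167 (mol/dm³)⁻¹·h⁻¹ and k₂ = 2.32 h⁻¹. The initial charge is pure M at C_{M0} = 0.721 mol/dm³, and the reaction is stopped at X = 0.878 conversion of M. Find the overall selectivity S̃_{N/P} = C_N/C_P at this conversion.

0.0289

C_M = C_{M0}(1−X) = 0.08796 mol/dm³.
Along a PFR/batch, dC_P/dC_M = −r_P/(r_N+r_P) = −k₂/(k₂+k₁·C_M).
Integrating from C_{M0} to C_M: C_P = (2.32/0.167)·ln[(2.32+0.167·0.721)/(2.32+0.167·0.0880)] = 13.89·ln(2.440/2.335) = 0.6152 mol/dm³.
Then C_N = (C_{M0}−C_M) − C_P = 0.6330 − 0.6152 = 0.01781 mol/dm³.
S̃_{N/P} = C_N/C_P = 0.01781/0.6152 = 0.0289.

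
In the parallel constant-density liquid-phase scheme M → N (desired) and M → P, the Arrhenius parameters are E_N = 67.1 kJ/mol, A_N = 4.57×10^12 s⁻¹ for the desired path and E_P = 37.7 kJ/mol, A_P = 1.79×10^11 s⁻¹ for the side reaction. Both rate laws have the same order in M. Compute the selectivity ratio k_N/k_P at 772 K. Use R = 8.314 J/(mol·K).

0.262

With equal orders, S_{N/P} = k_N/k_P = (A_N/A_P)·exp[(E_P−E_N)/(RT)].
(E_P−E_N)/(RT) = (37.7−67.1)×10³/(8.314×772) = -29400/6418 = -4.581.
k_N/k_P = (4.57×10^12/1.79×10^11)·exp(-4.581) = 25.53 × 0.01025 = 0.262.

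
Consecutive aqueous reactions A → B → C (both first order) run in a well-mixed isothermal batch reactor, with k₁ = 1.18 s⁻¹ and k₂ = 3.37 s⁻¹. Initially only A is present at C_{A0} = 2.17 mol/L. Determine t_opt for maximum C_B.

The intermediate peaks when r₁ = r₂, i.e. k₁e^(−k₁t) = k₂e^(−k₂t), giving t_opt = ln(k₂/k₁)/(k₂−k₁).
= ln(3.37/1.18)/(3.37−1.18) = ln(2.856)/2.190 = 1.049/2.190 = 0.479 s.

0.479 s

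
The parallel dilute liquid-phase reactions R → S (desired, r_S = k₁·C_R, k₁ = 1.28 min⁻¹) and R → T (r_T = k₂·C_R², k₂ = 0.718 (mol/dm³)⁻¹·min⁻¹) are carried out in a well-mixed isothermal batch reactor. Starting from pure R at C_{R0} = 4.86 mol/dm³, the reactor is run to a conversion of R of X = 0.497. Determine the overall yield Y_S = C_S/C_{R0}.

C_R = C_{R0}(1−X) = 2.445 mol/dm³.
Along a PFR/batch, dC_S/dC_R = −r_S/(r_S+r_T) = −k₁/(k₁+k₂·C_R).
Integrating from C_{R0} to C_R: C_S = (1.28/0.718)·ln[(1.28+0.718·4.86)/(1.28+0.718·2.44)] = 1.783·ln(4.769/3.035) = 0.8057 mol/dm³.
Y_S = C_S/C_{R0} = 0.8057/4.86 = 0.166.

0.166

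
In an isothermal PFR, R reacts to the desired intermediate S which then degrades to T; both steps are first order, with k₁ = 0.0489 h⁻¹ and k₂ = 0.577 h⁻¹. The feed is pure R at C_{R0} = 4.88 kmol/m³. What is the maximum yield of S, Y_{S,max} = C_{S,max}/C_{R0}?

At the optimum, C_{S,max}/C_{R0} = (k₁/k₂)^[k₂/(k₂−k₁)].
= (0.0489/0.577)^(0.577/(0.577−0.0489)) = (0.08475)^(1.093) = 0.06743.

0.0674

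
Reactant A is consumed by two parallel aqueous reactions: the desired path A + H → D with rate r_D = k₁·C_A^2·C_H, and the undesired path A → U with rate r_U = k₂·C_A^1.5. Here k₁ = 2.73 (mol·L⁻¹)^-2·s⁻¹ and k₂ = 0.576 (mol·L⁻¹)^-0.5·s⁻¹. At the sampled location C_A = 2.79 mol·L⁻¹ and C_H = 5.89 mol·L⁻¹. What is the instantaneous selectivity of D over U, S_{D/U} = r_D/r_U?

46.6

S_{D/U} = r_D/r_U = (k₁·C_A^2·C_H)/(k₂·C_A^1.5) = (k₁/k₂)·C_A^0.5·C_H.
= (2.73×2.790^2×5.890) / (0.576×2.790^1.5) = 125.2/2.684 = 46.6.
Since the desired path is higher order in A, keeping C_A high (PFR or concentrated feed) favours D.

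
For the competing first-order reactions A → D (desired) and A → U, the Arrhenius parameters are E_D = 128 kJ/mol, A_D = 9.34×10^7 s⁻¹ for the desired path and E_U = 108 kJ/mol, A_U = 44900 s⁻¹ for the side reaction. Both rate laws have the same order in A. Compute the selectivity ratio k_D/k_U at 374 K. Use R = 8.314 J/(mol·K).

3.35

Since both paths have the same order in A, the concentration cancels and S_{D/U} = k_D/k_U = (A_D/A_U)·exp[(E_U−E_D)/(RT)].
(E_U−E_D)/(RT) = (108−128)×10³/(8.314×374) = -20000/3109 = -6.432.
k_D/k_U = (9.34×10^7/44900)·exp(-6.432) = 2080 × 0.001609 = 3.35.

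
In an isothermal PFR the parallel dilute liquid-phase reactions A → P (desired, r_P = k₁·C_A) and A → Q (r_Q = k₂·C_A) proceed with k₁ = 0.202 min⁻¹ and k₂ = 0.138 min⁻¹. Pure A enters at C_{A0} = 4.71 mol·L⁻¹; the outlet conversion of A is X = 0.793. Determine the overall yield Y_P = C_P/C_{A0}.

0.471

C_A = C_{A0}(1−X) = 0.9750 mol·L⁻¹.
Both paths are first order in A, so the instantaneous fraction to P is constant: dC_P/d(−C_A) = k₁/(k₁+k₂) = 0.5941.
C_P = 0.5941·(C_{A0}−C_A) = 0.5941×3.735 = 2.22 mol·L⁻¹.
Y_P = C_P/C_{A0} = 2.219/4.71 = 0.471.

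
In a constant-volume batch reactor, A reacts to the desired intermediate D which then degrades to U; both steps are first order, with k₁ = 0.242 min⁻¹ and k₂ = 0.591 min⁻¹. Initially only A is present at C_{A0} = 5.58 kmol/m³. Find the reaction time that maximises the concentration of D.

The intermediate peaks when r₁ = r₂, i.e. k₁e^(−k₁t) = k₂e^(−k₂t), giving t_opt = ln(k₂/k₁)/(k₂−k₁).
= ln(0.591/0.242)/(0.591−0.242) = ln(2.442)/0.3490 = 0.8929/0.3490 = 2.56 min.

2.56 min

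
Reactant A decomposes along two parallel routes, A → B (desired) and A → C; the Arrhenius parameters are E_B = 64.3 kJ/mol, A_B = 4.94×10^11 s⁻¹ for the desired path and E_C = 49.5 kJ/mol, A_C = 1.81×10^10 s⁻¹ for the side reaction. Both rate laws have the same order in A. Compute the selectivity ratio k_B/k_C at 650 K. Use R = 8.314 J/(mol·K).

1.76

Since both paths have the same order in A, the concentration cancels and S_{B/C} = k_B/k_C = (A_B/A_C)·exp[(E_C−E_B)/(RT)].
(E_C−E_B)/(RT) = (49.5−64.3)×10³/(8.314×650) = -14800/5404 = -2.739.
k_B/k_C = (4.94×10^11/1.81×10^10)·exp(-2.739) = 27.29 × 0.06466 = 1.76.
Since E_B > E_C, raising the temperature improves selectivity toward B.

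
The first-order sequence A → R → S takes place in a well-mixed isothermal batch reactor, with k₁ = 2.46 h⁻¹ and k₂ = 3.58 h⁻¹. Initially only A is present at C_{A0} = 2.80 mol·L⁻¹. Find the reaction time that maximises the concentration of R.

Setting dC_R/dt = 0 gives t_opt = ln(k₂/k₁)/(k₂−k₁).
= ln(3.58/2.46)/(3.58−2.46) = ln(1.455)/1.120 = 0.3752/1.120 = 0.335 h.

0.335 h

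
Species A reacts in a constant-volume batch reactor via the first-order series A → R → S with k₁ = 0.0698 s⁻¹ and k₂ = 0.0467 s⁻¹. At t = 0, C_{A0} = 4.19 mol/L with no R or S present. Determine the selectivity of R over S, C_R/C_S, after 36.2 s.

For first-order series with pure A initially, C_R(t) = k₁C_{A0}/(k₂−k₁)·(e^(−k₁t) − e^(−k₂t)).
e^(−k₁t) = e^(−0.0698×36.2) = e^(−2.527) = 0.07992; e^(−k₂t) = e^(−1.691) = 0.1844.
C_R = 0.0698×4.19/(0.0467−0.0698) × (0.07992−0.1844) = (-12.66)×(-0.1045) = 1.323 mol/L.
C_A = C_{A0}e^(−k₁t) = 0.3349 mol/L, so C_S = C_{A0}−C_A−C_R = 2.532 mol/L; C_R/C_S = 0.523.

0.523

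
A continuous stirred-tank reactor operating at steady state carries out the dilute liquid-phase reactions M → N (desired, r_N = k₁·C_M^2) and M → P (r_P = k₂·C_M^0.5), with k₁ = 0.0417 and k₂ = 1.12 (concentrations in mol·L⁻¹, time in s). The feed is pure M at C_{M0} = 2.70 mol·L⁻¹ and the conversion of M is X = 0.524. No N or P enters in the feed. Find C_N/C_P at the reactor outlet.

Exit C_M = C_{M0}(1−X) = 2.70×0.476 = 1.285 mol·L⁻¹.
A CSTR operates uniformly at the exit composition, giving r_N = 0.06888 and r_P = 1.270 (each k·C_M^n at C_M = 1.285).
Overall selectivity = C_N/C_P = r_Nτ/(r_Pτ) = r_N/r_P = 0.0542.

0.0542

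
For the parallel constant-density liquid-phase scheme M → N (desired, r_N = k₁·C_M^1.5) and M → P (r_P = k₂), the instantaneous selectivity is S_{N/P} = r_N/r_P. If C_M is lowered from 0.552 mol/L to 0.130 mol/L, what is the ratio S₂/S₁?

0.114

S_{N/P} = (k₁/k₂)·C_M^1.5, so S₂/S₁ = (C_{M,2}/C_{M,1})^1.5.
= (0.130/0.552)^1.5 = (0.2355)^1.5 = 0.114.
Selectivity toward N falls as C_M falls — high-concentration operation is favoured.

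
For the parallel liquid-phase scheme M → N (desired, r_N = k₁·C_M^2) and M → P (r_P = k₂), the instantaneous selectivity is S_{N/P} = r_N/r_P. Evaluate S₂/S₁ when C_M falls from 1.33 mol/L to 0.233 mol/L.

0.0307

S_{N/P} = (k₁/k₂)·C_M^2, so S₂/S₁ = (C_{M,2}/C_{M,1})^2.
= (0.233/1.33)^2 = (0.1752)^2 = 0.0307.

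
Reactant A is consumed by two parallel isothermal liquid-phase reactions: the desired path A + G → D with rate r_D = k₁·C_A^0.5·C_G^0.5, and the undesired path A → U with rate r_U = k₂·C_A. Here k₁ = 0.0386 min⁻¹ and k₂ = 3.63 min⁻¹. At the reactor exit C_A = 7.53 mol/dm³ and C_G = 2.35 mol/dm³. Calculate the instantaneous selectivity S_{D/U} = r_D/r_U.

0.00594

S_{D/U} = r_D/r_U = (k₁·C_A^0.5·C_G^0.5)/(k₂·C_A) = (k₁/k₂)·C_A^-0.5·C_G^0.5.
= (0.0386×7.530^0.5×2.350^0.5) / (3.63×7.530) = 0.1624/27.33 = 0.00594.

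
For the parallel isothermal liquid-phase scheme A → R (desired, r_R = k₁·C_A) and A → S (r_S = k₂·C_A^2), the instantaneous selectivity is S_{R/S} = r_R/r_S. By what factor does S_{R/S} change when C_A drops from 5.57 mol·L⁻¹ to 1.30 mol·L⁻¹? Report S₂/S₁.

4.28

S_{R/S} = (k₁/k₂)·C_A⁻¹, so S₂/S₁ = (C_{A,2}/C_{A,1})⁻¹.
= 5.57/1.30 = 4.28.
Selectivity toward R rises as C_A falls — low-concentration operation is favoured.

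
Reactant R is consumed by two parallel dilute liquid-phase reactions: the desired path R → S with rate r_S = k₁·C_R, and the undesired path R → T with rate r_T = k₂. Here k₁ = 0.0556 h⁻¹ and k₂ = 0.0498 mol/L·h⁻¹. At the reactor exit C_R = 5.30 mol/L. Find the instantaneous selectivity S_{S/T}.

5.92

S_{S/T} = r_S/r_T = (k₁·C_R)/(k₂) = (k₁/k₂)·C_R.
= (0.0556×5.300) / (0.0498) = 0.2947/0.04980 = 5.92.
Since the desired path is higher order in R, keeping C_R high (PFR or concentrated feed) favours S.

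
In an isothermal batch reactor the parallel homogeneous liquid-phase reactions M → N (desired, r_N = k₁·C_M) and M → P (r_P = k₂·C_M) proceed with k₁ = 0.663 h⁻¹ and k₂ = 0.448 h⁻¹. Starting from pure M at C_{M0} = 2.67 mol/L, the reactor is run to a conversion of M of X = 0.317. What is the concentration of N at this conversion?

0.505 mol/L

C_M = C_{M0}(1−X) = 1.824 mol/L.
Both paths are first order in M, so the instantaneous fraction to N is constant: dC_N/d(−C_M) = k₁/(k₁+k₂) = 0.5968.
C_N = 0.5968·(C_{M0}−C_M) = 0.5968×0.8464 = 0.505 mol/L.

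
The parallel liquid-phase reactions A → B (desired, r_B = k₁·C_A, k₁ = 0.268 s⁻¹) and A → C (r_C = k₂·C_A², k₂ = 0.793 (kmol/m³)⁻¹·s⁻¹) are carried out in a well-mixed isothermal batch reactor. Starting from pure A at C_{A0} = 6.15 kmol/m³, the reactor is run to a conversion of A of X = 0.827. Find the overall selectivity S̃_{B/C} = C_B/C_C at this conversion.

C_A = C_{A0}(1−X) = 1.064 kmol/m³.
Along a PFR/batch, dC_B/dC_A = −r_B/(r_B+r_C) = −k₁/(k₁+k₂·C_A).
Integrating from C_{A0} to C_A: C_B = (0.268/0.793)·ln[(0.268+0.793·6.15)/(0.268+0.793·1.06)] = 0.3380·ln(5.145/1.112) = 0.5178 kmol/m³.
C_C = (C_{A0}−C_A)−C_B = 4.568 kmol/m³; S̃_{B/C} = 0.5178/4.568 = 0.113.

0.113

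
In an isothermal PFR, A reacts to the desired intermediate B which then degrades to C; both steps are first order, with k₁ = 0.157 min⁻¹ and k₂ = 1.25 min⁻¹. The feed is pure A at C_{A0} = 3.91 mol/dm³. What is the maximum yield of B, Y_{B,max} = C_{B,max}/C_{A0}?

For a first-order series the maximum intermediate yield is C_{B,max}/C_{A0} = (k₁/k₂)^[k₂/(k₂−k₁)].
= (0.157/1.25)^(1.25/(1.25−0.157)) = (0.1256)^(1.144) = 0.09323.

0.0932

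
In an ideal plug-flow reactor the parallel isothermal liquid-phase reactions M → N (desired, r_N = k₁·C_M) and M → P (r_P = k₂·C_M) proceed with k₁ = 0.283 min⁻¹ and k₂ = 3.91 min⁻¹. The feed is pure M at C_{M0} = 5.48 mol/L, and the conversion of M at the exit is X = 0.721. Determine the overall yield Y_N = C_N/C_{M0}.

0.0487

C_M = C_{M0}(1−X) = 1.529 mol/L.
Both paths are first order in M, so the instantaneous fraction to N is constant: dC_N/d(−C_M) = k₁/(k₁+k₂) = 0.06749.
C_N = 0.06749·(C_{M0}−C_M) = 0.06749×3.951 = 0.267 mol/L.
Y_N = C_N/C_{M0} = 0.2667/5.48 = 0.0487.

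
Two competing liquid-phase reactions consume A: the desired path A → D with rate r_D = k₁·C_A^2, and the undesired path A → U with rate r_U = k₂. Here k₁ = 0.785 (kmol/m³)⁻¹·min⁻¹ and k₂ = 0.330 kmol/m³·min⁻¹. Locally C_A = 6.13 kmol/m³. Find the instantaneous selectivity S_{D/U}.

S_{D/U} = r_D/r_U = (k₁·C_A^2)/(k₂) = (k₁/k₂)·C_A^2.
= (0.785×6.130^2) / (0.330) = 29.50/0.3300 = 89.4.

89.4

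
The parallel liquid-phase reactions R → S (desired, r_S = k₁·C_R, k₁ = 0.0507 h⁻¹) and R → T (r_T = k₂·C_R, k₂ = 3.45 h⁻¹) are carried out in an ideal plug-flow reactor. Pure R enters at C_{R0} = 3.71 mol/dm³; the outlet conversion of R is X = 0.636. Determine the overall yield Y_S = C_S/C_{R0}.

0.00921

C_R = C_{R0}(1−X) = 1.350 mol/dm³.
Both paths are first order in R, so the instantaneous fraction to S is constant: dC_S/d(−C_R) = k₁/(k₁+k₂) = 0.01448.
C_S = 0.01448·(C_{R0}−C_R) = 0.01448×2.360 = 0.0342 mol/dm³.
Y_S = C_S/C_{R0} = 0.03417/3.71 = 0.00921.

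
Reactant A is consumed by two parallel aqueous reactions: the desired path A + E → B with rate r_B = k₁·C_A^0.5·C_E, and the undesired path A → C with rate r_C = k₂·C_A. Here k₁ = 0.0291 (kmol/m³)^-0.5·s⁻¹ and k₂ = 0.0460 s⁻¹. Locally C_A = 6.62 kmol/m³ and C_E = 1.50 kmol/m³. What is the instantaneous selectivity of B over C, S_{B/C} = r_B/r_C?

0.369

S_{B/C} = r_B/r_C = (k₁·C_A^0.5·C_E)/(k₂·C_A) = (k₁/k₂)·C_A^-0.5·C_E.
= (0.0291×6.620^0.5×1.500) / (0.0460×6.620) = 0.1123/0.3045 = 0.369.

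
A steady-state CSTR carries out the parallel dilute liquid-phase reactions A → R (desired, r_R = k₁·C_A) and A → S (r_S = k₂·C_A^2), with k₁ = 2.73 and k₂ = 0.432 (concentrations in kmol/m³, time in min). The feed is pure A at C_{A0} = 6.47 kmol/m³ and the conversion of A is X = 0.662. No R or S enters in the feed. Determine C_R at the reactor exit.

Exit C_A = C_{A0}(1−X) = 6.47×0.338 = 2.187 kmol/m³.
A CSTR operates uniformly at the exit composition, giving r_R = 5.970 and r_S = 2.066 (each k·C_A^n at C_A = 2.187).
Fraction of consumed A going to R: r_R/(r_R+r_S) = 0.7429.
C_R = 0.7429·C_{A0}·X = 0.7429×6.47×0.662 = 3.18 kmol/m³.

3.18 kmol/m³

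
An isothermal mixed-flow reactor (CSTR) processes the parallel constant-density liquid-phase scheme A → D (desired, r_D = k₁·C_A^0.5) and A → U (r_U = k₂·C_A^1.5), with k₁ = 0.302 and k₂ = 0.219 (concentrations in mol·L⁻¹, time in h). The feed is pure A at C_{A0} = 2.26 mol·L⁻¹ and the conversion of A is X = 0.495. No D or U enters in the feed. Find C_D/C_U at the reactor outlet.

1.21

Exit C_A = C_{A0}(1−X) = 2.26×0.505 = 1.141 mol·L⁻¹.
A CSTR operates uniformly at the exit composition, giving r_D = 0.3226 and r_U = 0.2670 (each k·C_A^n at C_A = 1.141).
Overall selectivity = C_D/C_U = r_Dτ/(r_Uτ) = r_D/r_U = 1.21.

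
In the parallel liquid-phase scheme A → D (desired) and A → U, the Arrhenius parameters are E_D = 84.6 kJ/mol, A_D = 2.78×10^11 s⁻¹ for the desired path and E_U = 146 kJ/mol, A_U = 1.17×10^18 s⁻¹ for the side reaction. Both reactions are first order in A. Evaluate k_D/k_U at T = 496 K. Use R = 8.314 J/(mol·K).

0.695

k_D/k_U = (A_D/A_U)·exp[−(E_D−E_U)/(RT)] = (A_D/A_U)·exp[(E_U−E_D)/(RT)].
(E_U−E_D)/(RT) = (146−84.6)×10³/(8.314×496) = 61400/4124 = 14.89.
k_D/k_U = (2.78×10^11/1.17×10^18)·exp(14.89) = 2.376×10^-7 × 2.927×10^6 = 0.695.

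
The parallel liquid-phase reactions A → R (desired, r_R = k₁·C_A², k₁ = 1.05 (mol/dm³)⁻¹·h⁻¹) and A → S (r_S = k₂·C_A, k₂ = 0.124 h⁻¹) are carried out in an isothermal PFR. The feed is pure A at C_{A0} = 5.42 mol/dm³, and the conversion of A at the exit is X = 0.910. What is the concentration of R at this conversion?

C_A = C_{A0}(1−X) = 0.4878 mol/dm³.
Along a PFR/batch, dC_S/dC_A = −r_S/(r_R+r_S) = −k₂/(k₂+k₁·C_A).
Integrating from C_{A0} to C_A: C_S = (0.124/1.05)·ln[(0.124+1.05·5.42)/(0.124+1.05·0.488)] = 0.1181·ln(5.815/0.6362) = 0.2613 mol/dm³.
Then C_R = (C_{A0}−C_A) − C_S = 4.932 − 0.2613 = 4.671 mol/dm³.

4.67 mol/dm³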